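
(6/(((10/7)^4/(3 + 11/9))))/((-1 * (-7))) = 6517/7500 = 0.87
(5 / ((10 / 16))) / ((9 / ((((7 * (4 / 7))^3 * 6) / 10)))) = 512 / 15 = 34.13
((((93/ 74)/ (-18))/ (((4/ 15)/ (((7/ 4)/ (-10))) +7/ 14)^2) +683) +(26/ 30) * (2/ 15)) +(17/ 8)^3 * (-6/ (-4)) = 10993336418087/ 15762355200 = 697.44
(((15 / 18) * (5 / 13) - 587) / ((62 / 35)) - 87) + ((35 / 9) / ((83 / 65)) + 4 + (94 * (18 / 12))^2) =23444899057 / 1204164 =19469.86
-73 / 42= -1.74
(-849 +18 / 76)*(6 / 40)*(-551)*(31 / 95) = 86986341 / 3800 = 22891.14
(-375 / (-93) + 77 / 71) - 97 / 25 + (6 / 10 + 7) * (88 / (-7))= -36324349 / 385175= -94.31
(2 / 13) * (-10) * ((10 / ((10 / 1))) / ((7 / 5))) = -100 / 91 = -1.10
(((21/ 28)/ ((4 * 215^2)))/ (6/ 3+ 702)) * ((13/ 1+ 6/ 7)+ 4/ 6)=61/ 728949760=0.00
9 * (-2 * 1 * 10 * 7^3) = -61740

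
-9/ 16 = -0.56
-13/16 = -0.81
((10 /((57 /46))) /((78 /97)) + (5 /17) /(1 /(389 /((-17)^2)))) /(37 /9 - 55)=-113932765 /555788038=-0.20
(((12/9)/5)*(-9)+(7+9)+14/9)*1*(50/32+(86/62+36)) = 212509/360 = 590.30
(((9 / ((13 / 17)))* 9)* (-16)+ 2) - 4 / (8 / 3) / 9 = -132049 / 78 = -1692.94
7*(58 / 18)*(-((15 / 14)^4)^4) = -21164871368408203125 / 311136191115624448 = -68.02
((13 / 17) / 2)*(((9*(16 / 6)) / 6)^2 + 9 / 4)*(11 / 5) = 15.35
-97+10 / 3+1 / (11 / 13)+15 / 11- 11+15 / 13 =-43315 / 429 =-100.97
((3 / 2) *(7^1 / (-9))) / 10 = -0.12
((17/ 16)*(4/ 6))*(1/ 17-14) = -9.88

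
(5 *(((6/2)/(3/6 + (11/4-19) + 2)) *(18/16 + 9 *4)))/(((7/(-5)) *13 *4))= 405/728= 0.56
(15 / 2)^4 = 50625 / 16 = 3164.06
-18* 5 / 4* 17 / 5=-153 / 2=-76.50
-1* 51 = -51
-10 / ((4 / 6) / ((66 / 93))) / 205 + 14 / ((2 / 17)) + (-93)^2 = 8767.95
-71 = -71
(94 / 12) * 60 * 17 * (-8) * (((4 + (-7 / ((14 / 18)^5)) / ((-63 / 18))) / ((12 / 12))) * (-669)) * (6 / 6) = 7924999368480 / 16807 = 471529682.18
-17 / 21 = -0.81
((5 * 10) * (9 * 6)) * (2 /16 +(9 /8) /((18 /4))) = 2025 /2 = 1012.50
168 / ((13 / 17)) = 2856 / 13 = 219.69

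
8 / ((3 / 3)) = 8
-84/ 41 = -2.05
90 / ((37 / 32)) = 2880 / 37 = 77.84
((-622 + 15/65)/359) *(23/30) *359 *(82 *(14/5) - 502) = 42201343/325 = 129850.29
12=12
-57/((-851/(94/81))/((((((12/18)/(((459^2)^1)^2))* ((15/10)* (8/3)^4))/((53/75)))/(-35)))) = -36577280/10216020133800370449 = -0.00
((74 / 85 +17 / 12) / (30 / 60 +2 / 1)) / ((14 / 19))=44327 / 35700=1.24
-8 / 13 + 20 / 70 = -30 / 91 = -0.33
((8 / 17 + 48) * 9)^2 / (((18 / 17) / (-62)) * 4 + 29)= 1704908736 / 259199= 6577.61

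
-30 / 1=-30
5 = 5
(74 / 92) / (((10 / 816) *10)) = 3774 / 575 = 6.56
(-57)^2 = 3249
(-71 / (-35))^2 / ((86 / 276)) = 695658 / 52675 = 13.21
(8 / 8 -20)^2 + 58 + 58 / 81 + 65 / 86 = 2929007 / 6966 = 420.47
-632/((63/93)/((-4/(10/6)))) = 78368/35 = 2239.09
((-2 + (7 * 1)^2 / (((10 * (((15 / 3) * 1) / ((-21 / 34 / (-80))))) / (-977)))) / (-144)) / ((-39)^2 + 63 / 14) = 1277333 / 29875392000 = 0.00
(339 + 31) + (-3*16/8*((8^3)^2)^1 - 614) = -1573108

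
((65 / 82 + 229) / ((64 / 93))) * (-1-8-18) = -47314773 / 5248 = -9015.77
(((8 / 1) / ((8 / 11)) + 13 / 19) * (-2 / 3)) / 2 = -74 / 19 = -3.89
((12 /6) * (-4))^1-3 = -11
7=7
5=5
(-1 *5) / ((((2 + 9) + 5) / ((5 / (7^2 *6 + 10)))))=-25 / 4864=-0.01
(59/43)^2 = 3481/1849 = 1.88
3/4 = 0.75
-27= -27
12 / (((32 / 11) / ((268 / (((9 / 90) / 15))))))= 165825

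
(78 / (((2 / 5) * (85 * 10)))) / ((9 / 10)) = 13 / 51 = 0.25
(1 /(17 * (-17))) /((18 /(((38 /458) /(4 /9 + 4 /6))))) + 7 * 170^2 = 267768325981 /1323620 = 202300.00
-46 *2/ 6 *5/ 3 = -230/ 9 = -25.56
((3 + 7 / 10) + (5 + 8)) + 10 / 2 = 217 / 10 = 21.70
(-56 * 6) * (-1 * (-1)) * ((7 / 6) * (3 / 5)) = -1176 / 5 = -235.20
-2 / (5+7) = -1 / 6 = -0.17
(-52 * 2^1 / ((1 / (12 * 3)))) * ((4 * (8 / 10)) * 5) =-59904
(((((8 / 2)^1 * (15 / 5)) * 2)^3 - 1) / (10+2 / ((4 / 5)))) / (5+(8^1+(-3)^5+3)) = -27646 / 5675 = -4.87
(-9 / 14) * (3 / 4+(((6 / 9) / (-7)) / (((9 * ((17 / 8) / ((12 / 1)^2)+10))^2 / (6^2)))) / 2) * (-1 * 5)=125746349265 / 52176128648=2.41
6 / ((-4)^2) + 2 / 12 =13 / 24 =0.54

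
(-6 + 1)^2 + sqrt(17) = sqrt(17) + 25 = 29.12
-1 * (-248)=248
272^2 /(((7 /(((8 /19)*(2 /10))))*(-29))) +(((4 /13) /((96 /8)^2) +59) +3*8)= 472129729 /9025380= 52.31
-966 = -966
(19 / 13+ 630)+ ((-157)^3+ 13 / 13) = -50300387 / 13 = -3869260.54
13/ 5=2.60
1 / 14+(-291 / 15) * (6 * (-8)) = 65189 / 70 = 931.27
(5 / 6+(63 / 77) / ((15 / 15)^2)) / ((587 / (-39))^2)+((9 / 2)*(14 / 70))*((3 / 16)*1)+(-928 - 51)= -593599411727 / 606441440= -978.82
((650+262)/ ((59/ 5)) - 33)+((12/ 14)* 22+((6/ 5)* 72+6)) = 155.55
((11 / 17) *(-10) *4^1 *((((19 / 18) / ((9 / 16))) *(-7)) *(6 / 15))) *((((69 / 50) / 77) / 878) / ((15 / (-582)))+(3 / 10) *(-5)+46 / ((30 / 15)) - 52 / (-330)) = 667642606336 / 226688625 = 2945.20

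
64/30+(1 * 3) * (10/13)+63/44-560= -4754411/8580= -554.13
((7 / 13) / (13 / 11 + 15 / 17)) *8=5236 / 2509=2.09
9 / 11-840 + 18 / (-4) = -18561 / 22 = -843.68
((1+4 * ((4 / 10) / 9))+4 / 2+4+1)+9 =773 / 45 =17.18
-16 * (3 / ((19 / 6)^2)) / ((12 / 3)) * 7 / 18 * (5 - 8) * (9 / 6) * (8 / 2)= 3024 / 361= 8.38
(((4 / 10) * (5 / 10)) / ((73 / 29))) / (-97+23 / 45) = -261 / 316966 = -0.00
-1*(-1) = 1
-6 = -6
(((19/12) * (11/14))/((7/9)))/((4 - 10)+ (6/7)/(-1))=-209/896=-0.23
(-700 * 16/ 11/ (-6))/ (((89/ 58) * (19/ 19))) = 324800/ 2937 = 110.59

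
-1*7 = -7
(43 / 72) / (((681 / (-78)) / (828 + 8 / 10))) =-579124 / 10215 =-56.69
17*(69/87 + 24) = 12223/29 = 421.48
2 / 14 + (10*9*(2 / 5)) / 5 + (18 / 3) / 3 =327 / 35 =9.34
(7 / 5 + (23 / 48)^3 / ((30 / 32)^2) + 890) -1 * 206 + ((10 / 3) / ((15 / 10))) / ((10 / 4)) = 66719447 / 97200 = 686.41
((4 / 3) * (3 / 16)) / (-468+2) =-1 / 1864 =-0.00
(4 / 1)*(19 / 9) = 76 / 9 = 8.44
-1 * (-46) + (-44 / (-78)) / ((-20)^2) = 358811 / 7800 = 46.00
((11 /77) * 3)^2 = 9 /49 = 0.18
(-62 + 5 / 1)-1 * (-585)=528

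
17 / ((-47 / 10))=-170 / 47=-3.62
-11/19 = -0.58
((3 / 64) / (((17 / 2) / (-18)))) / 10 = -27 / 2720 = -0.01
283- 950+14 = -653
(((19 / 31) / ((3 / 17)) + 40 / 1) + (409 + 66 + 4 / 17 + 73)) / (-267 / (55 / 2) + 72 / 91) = -4682132455 / 70566354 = -66.35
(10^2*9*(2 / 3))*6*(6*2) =43200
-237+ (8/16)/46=-21803/92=-236.99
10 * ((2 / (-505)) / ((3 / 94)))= -376 / 303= -1.24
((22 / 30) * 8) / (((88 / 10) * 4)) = 1 / 6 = 0.17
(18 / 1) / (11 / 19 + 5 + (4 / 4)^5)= 342 / 125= 2.74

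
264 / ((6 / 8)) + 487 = 839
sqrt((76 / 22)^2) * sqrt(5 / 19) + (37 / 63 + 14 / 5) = 2 * sqrt(95) / 11 + 1067 / 315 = 5.16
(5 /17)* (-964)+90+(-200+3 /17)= -6687 /17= -393.35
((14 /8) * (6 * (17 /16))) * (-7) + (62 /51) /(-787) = -100304347 /1284384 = -78.10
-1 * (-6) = 6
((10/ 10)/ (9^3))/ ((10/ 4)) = 2/ 3645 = 0.00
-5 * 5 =-25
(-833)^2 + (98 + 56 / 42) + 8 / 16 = 4163933 / 6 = 693988.83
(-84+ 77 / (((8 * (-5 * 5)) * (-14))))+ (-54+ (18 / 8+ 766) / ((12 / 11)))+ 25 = 177377 / 300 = 591.26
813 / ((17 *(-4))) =-813 / 68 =-11.96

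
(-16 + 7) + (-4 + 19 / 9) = -98 / 9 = -10.89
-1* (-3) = 3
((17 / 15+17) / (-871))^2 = 73984 / 170694225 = 0.00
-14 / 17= -0.82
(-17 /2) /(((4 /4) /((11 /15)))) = -187 /30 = -6.23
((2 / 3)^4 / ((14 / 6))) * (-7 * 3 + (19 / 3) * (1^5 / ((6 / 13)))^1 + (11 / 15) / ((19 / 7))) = -95864 / 161595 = -0.59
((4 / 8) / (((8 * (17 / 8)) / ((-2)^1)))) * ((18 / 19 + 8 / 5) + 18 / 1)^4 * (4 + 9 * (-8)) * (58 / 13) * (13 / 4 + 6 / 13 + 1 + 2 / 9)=1944335384211095552 / 123886400625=15694502.18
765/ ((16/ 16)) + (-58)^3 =-194347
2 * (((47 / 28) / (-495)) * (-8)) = 188 / 3465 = 0.05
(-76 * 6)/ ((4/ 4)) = -456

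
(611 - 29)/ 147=194/ 49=3.96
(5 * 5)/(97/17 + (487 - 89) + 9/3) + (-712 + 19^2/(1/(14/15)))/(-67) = 39325289/6948570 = 5.66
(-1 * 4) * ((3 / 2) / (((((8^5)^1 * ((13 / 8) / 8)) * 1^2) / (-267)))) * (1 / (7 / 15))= 12015 / 23296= 0.52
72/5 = 14.40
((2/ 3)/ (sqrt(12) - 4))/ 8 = -1/ 12 - sqrt(3)/ 24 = -0.16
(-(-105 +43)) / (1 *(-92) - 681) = -0.08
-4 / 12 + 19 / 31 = 26 / 93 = 0.28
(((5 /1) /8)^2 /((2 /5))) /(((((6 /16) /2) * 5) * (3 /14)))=175 /36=4.86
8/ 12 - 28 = -82/ 3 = -27.33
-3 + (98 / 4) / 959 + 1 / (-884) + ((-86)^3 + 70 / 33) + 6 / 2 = -2542029936443 / 3996564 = -636053.85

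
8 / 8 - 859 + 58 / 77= -66008 / 77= -857.25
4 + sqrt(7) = 6.65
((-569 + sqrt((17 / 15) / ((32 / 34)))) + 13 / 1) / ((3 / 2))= -1112 / 3 + 17* sqrt(15) / 90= -369.94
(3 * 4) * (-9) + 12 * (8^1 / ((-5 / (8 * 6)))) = -5148 / 5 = -1029.60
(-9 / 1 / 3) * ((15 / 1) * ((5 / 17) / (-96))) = 75 / 544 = 0.14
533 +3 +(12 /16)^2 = 8585 /16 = 536.56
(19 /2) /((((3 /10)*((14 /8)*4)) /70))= 950 /3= 316.67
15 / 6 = 5 / 2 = 2.50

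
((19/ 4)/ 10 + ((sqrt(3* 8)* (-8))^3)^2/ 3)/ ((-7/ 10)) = -48318382099/ 28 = -1725656503.54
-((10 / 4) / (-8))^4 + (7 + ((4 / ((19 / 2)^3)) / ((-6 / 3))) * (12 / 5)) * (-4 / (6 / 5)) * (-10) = 314393477935 / 1348534272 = 233.14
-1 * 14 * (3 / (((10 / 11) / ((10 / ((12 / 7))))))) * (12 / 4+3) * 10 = -16170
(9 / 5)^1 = 9 / 5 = 1.80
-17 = -17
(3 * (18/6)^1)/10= 9/10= 0.90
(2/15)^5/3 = 32/2278125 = 0.00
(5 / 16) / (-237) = -5 / 3792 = -0.00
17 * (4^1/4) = 17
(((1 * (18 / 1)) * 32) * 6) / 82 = 1728 / 41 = 42.15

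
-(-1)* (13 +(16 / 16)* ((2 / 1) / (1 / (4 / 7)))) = 14.14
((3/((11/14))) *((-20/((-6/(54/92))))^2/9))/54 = 175/5819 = 0.03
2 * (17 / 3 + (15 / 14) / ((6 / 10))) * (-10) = -3130 / 21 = -149.05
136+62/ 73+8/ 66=329962/ 2409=136.97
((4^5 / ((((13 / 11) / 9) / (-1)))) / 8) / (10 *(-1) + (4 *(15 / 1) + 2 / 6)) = -38016 / 1963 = -19.37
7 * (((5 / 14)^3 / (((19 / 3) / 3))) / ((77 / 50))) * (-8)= -56250 / 71687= -0.78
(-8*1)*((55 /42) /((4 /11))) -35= -63.81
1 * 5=5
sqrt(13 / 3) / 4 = sqrt(39) / 12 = 0.52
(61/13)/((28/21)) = 183/52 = 3.52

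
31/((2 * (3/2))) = 31/3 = 10.33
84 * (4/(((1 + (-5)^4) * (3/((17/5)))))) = 952/1565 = 0.61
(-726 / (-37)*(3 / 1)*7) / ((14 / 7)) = 206.03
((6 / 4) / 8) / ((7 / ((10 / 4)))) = 15 / 224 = 0.07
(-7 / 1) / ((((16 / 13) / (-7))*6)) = 637 / 96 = 6.64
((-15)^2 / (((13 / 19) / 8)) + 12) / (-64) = -8589 / 208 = -41.29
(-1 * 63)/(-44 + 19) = 63/25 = 2.52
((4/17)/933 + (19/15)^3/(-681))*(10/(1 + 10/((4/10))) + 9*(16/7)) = -9044365133/157969612125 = -0.06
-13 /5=-2.60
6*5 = 30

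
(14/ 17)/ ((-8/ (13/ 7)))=-13/ 68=-0.19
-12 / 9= -4 / 3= -1.33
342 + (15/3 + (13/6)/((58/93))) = 40655/116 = 350.47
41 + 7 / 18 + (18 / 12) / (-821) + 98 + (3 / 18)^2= 1373515 / 9852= 139.41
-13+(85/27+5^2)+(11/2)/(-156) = 42437/2808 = 15.11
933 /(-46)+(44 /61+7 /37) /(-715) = -301145589 /14846546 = -20.28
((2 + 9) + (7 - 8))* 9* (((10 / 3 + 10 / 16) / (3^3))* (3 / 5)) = 95 / 12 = 7.92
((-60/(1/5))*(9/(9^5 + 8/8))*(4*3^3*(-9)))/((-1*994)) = -26244/586957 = -0.04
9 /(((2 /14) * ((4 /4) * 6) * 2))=21 /4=5.25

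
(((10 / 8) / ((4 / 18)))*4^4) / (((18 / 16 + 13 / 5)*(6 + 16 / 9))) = 49.70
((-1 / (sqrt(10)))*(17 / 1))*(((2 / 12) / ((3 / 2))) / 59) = -17*sqrt(10) / 5310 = -0.01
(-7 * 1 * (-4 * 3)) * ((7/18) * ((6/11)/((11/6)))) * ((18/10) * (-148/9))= -174048/605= -287.68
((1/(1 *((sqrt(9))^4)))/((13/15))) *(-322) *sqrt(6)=-1610 *sqrt(6)/351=-11.24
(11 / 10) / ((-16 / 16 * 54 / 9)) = -11 / 60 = -0.18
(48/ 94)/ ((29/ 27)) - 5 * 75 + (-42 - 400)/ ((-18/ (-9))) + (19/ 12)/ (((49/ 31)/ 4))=-118517093/ 200361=-591.52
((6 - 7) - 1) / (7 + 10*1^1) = -2 / 17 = -0.12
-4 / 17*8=-32 / 17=-1.88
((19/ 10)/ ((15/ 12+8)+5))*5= 2/ 3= 0.67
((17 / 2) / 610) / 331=17 / 403820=0.00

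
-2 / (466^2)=-1 / 108578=-0.00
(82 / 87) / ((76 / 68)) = 1394 / 1653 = 0.84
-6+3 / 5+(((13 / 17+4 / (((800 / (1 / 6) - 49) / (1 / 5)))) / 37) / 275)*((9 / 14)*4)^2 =-1087146911583 / 201342035125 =-5.40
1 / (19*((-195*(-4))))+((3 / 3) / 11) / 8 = 3727 / 326040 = 0.01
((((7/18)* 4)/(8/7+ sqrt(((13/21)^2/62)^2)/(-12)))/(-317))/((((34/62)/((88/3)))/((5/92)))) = -580136480/46456203229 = -0.01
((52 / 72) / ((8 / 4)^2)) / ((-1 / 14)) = -91 / 36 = -2.53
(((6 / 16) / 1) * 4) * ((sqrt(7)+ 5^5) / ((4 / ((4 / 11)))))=426.50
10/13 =0.77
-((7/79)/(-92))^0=-1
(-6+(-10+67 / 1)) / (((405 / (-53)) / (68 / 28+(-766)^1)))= 963169 / 189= 5096.13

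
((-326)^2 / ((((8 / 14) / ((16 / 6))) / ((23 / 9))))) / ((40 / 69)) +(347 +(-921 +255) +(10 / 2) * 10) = 98372902 / 45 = 2186064.49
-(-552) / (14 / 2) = 552 / 7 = 78.86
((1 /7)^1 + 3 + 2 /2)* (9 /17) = 261 /119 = 2.19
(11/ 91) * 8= 88/ 91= 0.97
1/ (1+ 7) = 1/ 8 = 0.12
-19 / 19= -1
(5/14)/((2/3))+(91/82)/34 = 2773/4879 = 0.57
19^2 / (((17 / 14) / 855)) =4321170 / 17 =254186.47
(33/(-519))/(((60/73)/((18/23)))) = -2409/39790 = -0.06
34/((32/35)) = 595/16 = 37.19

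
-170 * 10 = -1700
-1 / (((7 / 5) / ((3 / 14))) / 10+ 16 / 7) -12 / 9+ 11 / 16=-73033 / 74064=-0.99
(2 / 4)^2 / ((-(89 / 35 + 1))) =-35 / 496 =-0.07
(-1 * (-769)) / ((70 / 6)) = 2307 / 35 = 65.91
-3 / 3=-1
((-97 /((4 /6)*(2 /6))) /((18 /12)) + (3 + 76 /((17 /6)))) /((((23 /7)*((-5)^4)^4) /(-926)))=5756016 /11932373046875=0.00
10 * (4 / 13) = 40 / 13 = 3.08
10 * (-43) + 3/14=-6017/14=-429.79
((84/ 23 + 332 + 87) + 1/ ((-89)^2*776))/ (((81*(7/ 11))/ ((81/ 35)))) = 657272350229/ 34636631960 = 18.98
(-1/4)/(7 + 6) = -1/52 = -0.02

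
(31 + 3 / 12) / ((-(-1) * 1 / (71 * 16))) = 35500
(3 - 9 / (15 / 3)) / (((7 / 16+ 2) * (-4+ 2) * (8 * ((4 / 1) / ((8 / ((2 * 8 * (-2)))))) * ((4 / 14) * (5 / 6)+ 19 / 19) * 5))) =21 / 67600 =0.00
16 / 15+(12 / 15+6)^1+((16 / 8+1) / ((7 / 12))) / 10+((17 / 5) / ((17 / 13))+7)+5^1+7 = 3148 / 105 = 29.98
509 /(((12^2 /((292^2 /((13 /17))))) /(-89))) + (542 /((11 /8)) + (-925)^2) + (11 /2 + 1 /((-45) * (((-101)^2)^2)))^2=-429218166165267750979129522393 /12542729221290051798300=-34220476.15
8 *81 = 648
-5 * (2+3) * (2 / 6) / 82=-25 / 246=-0.10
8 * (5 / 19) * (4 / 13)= 160 / 247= 0.65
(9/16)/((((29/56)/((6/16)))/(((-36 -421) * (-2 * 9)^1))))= 777357/232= 3350.68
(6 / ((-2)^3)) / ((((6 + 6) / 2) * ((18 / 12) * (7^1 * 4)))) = -1 / 336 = -0.00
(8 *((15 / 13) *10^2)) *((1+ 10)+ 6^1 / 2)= 168000 / 13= 12923.08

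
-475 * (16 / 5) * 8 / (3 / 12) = -48640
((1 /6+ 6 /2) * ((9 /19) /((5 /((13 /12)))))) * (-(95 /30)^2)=-4693 /1440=-3.26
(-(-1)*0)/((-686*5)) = 0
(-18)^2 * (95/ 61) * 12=369360/ 61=6055.08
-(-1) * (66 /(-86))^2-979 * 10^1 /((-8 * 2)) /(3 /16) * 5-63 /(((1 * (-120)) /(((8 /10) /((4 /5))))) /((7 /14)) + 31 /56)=1213692523969 /74379723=16317.52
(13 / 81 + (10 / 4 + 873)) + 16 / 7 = 995591 / 1134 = 877.95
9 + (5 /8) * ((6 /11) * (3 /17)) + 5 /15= 21079 /2244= 9.39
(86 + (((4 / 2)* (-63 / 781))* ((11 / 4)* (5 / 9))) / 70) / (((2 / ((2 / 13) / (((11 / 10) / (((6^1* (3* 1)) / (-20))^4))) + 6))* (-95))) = -10637706303 / 3858140000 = -2.76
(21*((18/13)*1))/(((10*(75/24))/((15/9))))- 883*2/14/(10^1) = -50339/4550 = -11.06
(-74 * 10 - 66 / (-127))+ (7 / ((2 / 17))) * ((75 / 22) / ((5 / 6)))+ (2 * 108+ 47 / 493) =-385650549 / 1377442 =-279.98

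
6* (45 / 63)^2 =150 / 49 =3.06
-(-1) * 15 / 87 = 5 / 29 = 0.17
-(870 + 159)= -1029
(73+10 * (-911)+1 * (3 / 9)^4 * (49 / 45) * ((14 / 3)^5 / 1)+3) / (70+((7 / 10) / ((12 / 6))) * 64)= -3987688307 / 40920957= -97.45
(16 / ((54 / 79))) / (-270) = -316 / 3645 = -0.09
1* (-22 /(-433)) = 0.05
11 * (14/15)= 154/15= 10.27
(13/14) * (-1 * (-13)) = 169/14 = 12.07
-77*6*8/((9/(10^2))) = -123200/3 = -41066.67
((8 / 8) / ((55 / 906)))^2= 820836 / 3025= 271.35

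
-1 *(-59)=59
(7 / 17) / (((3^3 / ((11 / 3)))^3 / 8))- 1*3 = -27028955 / 9034497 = -2.99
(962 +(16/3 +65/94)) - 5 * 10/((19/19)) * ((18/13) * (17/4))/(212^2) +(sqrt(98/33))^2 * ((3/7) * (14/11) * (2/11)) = 968.31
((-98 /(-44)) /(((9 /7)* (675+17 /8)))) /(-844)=-343 /113155713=-0.00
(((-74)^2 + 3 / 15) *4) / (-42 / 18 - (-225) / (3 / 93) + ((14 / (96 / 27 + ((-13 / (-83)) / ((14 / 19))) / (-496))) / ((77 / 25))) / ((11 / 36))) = 3.14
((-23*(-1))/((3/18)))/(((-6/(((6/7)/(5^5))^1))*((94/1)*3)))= -23/1028125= -0.00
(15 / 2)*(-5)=-75 / 2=-37.50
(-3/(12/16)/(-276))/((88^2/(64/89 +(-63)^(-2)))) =0.00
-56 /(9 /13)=-728 /9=-80.89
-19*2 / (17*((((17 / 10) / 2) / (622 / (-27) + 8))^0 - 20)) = 2 / 17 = 0.12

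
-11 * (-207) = 2277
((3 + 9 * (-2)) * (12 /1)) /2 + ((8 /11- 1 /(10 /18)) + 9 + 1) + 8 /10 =-883 /11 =-80.27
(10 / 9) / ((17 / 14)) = 0.92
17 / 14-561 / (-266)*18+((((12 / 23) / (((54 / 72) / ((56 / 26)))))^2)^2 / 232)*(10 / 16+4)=2421611789527857 / 61654444310914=39.28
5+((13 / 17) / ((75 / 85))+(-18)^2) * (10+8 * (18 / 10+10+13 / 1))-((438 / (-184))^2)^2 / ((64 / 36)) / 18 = 11641020514258277 / 171934310400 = 67706.21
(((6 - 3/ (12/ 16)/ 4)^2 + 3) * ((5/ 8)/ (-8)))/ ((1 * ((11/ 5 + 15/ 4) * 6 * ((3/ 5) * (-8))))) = 0.01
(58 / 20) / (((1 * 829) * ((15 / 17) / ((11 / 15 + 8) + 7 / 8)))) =568429 / 14922000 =0.04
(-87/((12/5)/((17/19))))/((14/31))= -76415/1064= -71.82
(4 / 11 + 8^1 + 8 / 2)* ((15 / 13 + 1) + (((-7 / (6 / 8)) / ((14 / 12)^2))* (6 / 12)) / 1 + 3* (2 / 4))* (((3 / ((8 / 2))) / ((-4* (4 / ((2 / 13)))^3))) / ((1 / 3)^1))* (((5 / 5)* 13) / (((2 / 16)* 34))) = -369 / 1353352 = -0.00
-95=-95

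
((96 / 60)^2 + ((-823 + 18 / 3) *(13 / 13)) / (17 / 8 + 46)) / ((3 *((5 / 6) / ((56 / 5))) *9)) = -444032 / 61875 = -7.18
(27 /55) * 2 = 54 /55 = 0.98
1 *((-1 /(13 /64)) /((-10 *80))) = 2 /325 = 0.01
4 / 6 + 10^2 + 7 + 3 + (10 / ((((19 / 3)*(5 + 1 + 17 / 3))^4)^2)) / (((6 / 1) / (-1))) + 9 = 2745981497783814247500154 / 22946920594293712734375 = 119.67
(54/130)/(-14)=-0.03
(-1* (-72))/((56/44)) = 396/7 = 56.57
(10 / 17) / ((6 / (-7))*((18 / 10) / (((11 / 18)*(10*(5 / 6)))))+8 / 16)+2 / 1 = 321462 / 64481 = 4.99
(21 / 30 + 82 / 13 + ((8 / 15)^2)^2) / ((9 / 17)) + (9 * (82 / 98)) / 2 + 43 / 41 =216615583819 / 11899558125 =18.20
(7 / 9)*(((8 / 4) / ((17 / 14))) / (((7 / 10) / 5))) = 1400 / 153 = 9.15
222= 222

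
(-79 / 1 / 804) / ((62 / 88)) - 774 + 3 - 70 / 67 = -772.18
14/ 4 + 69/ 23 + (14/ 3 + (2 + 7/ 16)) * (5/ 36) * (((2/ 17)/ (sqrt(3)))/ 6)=1705 * sqrt(3)/ 264384 + 13/ 2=6.51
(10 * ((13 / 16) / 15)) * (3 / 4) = 13 / 32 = 0.41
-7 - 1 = -8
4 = 4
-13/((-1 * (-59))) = -0.22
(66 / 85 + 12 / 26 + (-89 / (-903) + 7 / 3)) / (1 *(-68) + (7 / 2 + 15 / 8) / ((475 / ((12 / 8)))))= -0.05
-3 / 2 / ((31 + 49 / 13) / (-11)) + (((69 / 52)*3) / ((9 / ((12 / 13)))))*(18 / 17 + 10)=12959205 / 2597192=4.99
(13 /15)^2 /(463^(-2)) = 36228361 /225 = 161014.94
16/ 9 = 1.78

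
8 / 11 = 0.73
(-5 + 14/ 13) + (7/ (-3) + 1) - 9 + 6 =-322/ 39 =-8.26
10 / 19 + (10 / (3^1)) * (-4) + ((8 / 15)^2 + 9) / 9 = -453059 / 38475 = -11.78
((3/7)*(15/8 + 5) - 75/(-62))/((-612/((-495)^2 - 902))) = -587115815/354144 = -1657.84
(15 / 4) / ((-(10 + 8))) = -5 / 24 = -0.21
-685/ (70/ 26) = -1781/ 7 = -254.43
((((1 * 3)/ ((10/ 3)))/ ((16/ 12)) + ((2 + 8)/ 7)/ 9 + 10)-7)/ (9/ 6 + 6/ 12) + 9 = 55021/ 5040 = 10.92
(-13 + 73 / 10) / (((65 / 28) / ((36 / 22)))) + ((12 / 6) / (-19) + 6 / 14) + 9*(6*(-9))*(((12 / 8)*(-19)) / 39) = 167110088 / 475475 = 351.46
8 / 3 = 2.67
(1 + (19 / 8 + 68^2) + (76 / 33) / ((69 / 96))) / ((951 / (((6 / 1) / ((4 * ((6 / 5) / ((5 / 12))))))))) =702921925 / 277174656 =2.54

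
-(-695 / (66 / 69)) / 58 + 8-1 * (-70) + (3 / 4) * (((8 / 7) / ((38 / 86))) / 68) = 261257195 / 2885036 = 90.56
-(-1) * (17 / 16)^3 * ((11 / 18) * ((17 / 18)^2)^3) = 1304466641467 / 2507653251072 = 0.52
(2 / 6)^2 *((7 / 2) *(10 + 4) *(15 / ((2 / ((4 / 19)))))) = 490 / 57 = 8.60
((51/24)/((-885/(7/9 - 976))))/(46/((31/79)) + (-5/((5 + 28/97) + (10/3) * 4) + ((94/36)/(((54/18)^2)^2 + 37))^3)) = 18846627158199096/941329752324147655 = 0.02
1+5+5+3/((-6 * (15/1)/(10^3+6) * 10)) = 1147/150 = 7.65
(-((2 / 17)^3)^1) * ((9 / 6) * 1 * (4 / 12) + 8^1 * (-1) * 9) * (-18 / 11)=-0.19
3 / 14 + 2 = 31 / 14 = 2.21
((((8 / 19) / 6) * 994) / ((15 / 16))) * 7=445312 / 855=520.83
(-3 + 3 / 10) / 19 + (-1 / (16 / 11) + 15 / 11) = 8929 / 16720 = 0.53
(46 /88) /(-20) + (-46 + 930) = 777897 /880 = 883.97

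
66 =66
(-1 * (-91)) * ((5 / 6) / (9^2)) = 455 / 486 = 0.94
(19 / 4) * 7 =133 / 4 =33.25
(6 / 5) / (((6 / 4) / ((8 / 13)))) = 0.49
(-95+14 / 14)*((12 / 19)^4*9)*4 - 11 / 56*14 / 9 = -2527575995 / 4691556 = -538.75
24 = 24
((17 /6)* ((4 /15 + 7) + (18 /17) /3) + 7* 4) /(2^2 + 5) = 4463 /810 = 5.51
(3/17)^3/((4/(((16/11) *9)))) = 972/54043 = 0.02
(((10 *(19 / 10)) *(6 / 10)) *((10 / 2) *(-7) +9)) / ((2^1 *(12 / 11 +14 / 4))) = -16302 / 505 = -32.28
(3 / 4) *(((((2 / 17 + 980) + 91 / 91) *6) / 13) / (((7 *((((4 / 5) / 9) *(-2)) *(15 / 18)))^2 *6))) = 2805921 / 53312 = 52.63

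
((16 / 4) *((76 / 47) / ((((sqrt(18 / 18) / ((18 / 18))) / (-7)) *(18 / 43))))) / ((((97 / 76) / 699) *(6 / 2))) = -810176416 / 41031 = -19745.47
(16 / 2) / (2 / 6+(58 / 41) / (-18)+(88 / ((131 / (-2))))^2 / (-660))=126648180 / 3989539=31.75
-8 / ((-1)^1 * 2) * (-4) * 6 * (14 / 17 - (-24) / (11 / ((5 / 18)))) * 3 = -411.72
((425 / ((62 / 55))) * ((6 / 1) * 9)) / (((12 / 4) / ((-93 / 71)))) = -631125 / 71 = -8889.08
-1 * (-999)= 999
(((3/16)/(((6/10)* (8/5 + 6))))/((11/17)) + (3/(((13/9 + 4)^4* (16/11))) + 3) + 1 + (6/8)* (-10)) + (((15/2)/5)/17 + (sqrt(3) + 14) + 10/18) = 12.94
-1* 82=-82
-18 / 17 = -1.06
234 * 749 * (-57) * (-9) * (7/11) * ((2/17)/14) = 89911458/187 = 480809.94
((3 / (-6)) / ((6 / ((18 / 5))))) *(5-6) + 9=93 / 10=9.30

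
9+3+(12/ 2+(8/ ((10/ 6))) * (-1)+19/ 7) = 557/ 35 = 15.91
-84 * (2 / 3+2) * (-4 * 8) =7168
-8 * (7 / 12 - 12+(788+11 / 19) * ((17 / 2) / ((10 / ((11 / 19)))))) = -16316356 / 5415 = -3013.18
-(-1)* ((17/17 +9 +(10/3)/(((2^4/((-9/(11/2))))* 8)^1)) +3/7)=10.39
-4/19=-0.21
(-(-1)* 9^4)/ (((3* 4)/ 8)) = 4374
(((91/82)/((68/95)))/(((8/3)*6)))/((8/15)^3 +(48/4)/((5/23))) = 29176875/16666619392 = 0.00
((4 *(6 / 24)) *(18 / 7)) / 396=1 / 154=0.01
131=131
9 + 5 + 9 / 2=37 / 2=18.50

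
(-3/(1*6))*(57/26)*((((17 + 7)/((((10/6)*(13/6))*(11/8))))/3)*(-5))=16416/1859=8.83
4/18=2/9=0.22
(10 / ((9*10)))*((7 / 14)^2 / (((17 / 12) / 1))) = 1 / 51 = 0.02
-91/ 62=-1.47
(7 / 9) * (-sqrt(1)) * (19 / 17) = -133 / 153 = -0.87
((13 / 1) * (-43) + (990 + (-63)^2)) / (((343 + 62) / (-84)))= -24640 / 27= -912.59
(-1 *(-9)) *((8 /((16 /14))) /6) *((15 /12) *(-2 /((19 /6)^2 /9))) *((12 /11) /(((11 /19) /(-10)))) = 1020600 /2299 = 443.93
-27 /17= -1.59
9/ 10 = 0.90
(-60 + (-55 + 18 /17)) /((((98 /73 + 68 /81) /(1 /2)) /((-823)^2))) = -7757774832249 /438668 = -17684843.28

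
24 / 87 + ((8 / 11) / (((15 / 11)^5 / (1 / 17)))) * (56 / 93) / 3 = 29003940872 / 104449753125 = 0.28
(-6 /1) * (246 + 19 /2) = -1533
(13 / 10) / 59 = 13 / 590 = 0.02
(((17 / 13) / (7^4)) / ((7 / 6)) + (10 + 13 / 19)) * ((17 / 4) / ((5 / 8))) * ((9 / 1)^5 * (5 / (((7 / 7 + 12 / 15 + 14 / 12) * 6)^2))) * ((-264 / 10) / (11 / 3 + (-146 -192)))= 10371851716798440 / 1940077943531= 5346.10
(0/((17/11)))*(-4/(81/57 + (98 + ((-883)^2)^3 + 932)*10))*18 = 0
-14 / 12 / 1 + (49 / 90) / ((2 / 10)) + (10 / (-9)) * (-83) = 844 / 9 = 93.78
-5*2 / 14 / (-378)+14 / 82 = 18727 / 108486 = 0.17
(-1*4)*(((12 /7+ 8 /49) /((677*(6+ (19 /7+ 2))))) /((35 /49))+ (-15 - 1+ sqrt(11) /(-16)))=sqrt(11) /4+ 16247632 /253875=64.83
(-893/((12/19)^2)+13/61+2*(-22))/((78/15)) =-100246885/228384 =-438.94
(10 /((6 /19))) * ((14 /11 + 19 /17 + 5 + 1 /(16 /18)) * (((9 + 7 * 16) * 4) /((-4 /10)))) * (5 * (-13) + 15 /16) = 68225306875 /3264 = 20902361.17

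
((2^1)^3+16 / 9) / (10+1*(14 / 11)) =242 / 279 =0.87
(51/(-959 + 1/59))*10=-1003/1886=-0.53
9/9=1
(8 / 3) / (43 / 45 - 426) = -0.01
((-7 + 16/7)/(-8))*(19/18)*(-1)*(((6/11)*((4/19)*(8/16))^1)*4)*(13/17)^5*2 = -742586/9938999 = -0.07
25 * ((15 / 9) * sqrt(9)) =125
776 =776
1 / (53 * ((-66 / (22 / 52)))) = -1 / 8268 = -0.00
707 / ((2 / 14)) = 4949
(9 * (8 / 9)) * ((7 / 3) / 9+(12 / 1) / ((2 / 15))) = 19496 / 27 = 722.07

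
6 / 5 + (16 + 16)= 166 / 5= 33.20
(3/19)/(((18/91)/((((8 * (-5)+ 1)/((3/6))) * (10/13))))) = -910/19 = -47.89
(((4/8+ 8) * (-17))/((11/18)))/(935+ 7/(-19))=-49419/195338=-0.25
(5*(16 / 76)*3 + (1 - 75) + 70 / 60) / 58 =-7943 / 6612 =-1.20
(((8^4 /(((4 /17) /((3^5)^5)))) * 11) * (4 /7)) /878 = 105594273507986.45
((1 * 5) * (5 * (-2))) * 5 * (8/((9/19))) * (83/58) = -1577000/261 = -6042.15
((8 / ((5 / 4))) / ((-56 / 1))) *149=-596 / 35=-17.03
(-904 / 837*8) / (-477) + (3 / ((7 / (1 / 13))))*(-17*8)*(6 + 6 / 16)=-1037788537 / 36331659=-28.56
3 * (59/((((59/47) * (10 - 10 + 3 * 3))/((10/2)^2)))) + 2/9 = 3527/9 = 391.89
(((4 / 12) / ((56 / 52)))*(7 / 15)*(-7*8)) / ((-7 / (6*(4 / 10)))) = 208 / 75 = 2.77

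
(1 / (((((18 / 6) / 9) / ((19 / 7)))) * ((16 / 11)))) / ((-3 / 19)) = -3971 / 112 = -35.46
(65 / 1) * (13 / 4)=845 / 4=211.25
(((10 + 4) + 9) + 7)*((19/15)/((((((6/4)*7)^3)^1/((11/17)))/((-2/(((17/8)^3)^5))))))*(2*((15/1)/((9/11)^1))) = -25884438858311925760/1351953893881652607007623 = -0.00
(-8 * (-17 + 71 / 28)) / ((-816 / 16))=-270 / 119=-2.27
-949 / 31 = -30.61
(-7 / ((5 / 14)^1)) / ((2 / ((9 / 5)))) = -441 / 25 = -17.64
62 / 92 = 31 / 46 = 0.67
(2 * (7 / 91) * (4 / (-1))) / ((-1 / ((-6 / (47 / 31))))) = -2.44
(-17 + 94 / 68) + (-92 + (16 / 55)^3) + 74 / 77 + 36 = -2796832527 / 39597250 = -70.63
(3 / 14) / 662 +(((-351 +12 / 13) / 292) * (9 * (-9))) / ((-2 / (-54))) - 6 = 5752104396 / 2198833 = 2615.98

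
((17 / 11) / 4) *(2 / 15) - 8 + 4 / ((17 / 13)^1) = -27431 / 5610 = -4.89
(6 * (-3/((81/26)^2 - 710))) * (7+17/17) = 97344/473399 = 0.21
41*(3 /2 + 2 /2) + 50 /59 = 12195 /118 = 103.35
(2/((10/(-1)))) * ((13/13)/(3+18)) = -1/105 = -0.01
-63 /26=-2.42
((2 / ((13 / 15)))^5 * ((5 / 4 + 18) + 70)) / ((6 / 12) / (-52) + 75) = 17350200000 / 222747239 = 77.89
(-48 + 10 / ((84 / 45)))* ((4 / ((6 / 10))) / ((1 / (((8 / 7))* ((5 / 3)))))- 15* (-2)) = -267655 / 147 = -1820.78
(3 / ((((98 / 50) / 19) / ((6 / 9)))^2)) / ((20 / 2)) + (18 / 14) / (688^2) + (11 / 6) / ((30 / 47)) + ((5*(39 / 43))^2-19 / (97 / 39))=140528668308739 / 4960817890560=28.33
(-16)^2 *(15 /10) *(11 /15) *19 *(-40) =-214016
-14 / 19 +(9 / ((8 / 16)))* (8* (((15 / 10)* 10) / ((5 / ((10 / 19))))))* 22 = 95026 / 19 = 5001.37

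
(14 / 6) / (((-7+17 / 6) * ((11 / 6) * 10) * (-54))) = 7 / 12375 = 0.00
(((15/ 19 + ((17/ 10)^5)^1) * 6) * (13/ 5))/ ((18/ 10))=370204679/ 2850000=129.90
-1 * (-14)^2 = -196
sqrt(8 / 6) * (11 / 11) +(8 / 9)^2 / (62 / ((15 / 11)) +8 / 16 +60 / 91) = 58240 / 3436803 +2 * sqrt(3) / 3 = 1.17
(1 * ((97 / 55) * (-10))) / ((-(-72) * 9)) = -97 / 3564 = -0.03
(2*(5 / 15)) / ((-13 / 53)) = -106 / 39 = -2.72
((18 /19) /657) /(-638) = -1 /442453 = -0.00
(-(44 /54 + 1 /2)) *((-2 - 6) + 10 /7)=1633 /189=8.64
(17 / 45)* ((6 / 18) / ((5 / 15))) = 17 / 45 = 0.38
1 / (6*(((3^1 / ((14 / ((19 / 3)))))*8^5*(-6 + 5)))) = -7 / 1867776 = -0.00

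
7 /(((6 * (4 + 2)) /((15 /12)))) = 35 /144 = 0.24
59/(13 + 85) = 59/98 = 0.60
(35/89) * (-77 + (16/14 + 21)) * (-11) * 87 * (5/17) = 9187200/1513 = 6072.17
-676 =-676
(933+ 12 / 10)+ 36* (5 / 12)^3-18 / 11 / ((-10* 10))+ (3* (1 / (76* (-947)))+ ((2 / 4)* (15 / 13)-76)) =2659649614679 / 3087598800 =861.40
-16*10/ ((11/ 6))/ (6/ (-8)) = 1280/ 11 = 116.36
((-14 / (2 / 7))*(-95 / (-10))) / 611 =-931 / 1222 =-0.76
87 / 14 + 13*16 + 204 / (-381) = 379921 / 1778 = 213.68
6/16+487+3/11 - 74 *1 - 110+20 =323.65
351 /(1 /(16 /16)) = 351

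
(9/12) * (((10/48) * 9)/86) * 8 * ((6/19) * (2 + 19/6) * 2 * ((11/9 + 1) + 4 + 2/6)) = 9145/3268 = 2.80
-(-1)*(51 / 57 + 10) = 207 / 19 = 10.89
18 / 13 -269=-3479 / 13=-267.62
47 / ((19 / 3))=141 / 19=7.42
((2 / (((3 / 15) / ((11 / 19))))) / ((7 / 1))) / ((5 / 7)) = 22 / 19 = 1.16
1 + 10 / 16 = 13 / 8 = 1.62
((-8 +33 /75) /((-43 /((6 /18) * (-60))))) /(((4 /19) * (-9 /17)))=6783 /215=31.55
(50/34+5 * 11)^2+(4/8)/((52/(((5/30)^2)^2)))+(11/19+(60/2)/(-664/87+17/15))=6663617229986929/2092259714688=3184.89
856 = 856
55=55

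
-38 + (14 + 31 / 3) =-41 / 3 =-13.67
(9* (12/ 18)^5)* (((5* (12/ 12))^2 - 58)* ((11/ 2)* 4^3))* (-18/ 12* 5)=309760/ 3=103253.33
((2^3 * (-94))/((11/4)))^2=9048064/121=74777.39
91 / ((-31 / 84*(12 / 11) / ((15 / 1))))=-105105 / 31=-3390.48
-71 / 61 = -1.16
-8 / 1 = -8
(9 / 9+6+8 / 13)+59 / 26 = 257 / 26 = 9.88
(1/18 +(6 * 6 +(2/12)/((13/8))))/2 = 8461/468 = 18.08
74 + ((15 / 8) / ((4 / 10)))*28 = 821 / 4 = 205.25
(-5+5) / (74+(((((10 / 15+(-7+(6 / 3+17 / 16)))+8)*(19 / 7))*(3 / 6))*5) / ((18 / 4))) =0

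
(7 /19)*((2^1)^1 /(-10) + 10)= 3.61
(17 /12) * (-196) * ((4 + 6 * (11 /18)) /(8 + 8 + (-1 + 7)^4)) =-19159 /11808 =-1.62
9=9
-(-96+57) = 39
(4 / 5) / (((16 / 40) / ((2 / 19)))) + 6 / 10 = 77 / 95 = 0.81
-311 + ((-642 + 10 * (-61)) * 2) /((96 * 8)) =-30169 /96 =-314.26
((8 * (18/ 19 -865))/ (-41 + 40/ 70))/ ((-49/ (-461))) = 60545896/ 37639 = 1608.59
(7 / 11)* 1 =7 / 11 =0.64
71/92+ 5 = 531/92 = 5.77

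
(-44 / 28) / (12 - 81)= 11 / 483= 0.02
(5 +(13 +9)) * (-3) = -81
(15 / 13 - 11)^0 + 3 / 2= 5 / 2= 2.50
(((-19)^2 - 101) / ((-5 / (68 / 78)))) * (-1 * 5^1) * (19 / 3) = 12920 / 9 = 1435.56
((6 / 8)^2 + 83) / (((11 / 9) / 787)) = 9469971 / 176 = 53806.65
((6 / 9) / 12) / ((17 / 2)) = 1 / 153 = 0.01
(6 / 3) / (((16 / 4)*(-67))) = -1 / 134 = -0.01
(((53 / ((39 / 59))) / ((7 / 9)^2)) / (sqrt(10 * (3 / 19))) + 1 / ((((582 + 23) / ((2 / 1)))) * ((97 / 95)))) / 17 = 38 / 199529 + 28143 * sqrt(570) / 108290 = 6.20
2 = 2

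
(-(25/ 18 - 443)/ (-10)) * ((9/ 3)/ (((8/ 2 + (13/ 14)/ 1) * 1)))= -55643/ 2070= -26.88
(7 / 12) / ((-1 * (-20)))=7 / 240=0.03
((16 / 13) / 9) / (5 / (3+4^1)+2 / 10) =0.15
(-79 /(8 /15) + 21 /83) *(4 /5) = -98187 /830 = -118.30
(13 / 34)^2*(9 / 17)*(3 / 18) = 507 / 39304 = 0.01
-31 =-31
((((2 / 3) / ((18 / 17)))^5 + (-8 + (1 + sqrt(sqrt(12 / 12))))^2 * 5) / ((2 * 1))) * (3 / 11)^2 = 2584223117 / 385826166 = 6.70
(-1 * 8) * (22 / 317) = -176 / 317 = -0.56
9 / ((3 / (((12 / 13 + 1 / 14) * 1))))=543 / 182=2.98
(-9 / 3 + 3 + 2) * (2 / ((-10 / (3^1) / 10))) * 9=-108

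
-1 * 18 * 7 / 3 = -42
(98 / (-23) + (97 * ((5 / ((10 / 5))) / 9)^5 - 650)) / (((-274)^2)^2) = -28427247389 / 244958555754929664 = -0.00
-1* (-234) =234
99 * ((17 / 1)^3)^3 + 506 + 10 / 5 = 11740199773711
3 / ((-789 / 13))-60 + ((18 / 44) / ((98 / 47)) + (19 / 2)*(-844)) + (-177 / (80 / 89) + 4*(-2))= -93931201761 / 11340560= -8282.77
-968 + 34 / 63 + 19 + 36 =-57485 / 63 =-912.46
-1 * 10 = -10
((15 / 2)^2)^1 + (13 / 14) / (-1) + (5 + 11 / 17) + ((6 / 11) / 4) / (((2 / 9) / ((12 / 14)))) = 321985 / 5236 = 61.49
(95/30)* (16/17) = 152/51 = 2.98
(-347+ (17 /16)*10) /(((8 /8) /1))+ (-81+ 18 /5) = -16551 /40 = -413.78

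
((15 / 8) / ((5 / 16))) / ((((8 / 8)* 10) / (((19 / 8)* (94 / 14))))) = 2679 / 280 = 9.57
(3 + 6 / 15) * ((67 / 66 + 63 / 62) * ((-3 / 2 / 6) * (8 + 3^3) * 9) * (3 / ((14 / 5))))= -794835 / 1364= -582.72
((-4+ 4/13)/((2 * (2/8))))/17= -96/221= -0.43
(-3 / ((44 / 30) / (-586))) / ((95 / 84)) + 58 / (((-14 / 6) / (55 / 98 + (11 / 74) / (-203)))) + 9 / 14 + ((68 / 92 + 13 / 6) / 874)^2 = 2125360823952046217 / 2030811281596944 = 1046.56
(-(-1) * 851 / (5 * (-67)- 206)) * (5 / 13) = -4255 / 7033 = -0.61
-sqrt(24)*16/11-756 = -756-32*sqrt(6)/11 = -763.13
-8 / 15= -0.53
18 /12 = 3 /2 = 1.50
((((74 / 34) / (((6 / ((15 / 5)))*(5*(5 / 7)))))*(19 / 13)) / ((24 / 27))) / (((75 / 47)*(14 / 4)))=99123 / 1105000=0.09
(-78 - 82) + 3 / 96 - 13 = -5535 / 32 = -172.97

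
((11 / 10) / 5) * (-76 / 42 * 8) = -1672 / 525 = -3.18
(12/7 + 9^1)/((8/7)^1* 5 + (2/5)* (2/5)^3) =46875/25112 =1.87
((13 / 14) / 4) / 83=13 / 4648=0.00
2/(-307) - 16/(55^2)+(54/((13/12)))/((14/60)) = 18052444458/84509425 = 213.61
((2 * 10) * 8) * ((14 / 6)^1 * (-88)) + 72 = -98344 / 3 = -32781.33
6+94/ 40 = 167/ 20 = 8.35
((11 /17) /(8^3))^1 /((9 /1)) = 11 /78336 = 0.00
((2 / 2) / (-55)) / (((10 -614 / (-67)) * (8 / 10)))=-67 / 56496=-0.00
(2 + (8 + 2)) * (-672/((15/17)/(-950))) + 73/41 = 355971913/41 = 8682241.78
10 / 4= 5 / 2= 2.50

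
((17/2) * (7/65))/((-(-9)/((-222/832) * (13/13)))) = -0.03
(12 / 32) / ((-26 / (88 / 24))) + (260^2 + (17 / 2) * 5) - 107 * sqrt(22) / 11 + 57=14081485 / 208 - 107 * sqrt(22) / 11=67653.82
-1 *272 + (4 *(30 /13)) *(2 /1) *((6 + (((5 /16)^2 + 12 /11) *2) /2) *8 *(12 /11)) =1394014 /1573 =886.21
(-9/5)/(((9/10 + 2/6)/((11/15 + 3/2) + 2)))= -1143/185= -6.18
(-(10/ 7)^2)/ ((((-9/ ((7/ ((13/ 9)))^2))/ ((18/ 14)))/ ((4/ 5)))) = 6480/ 1183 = 5.48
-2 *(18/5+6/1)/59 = -96/295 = -0.33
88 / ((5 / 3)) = 264 / 5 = 52.80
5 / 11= 0.45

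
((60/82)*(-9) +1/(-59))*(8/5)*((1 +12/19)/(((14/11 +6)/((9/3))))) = -7.11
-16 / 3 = -5.33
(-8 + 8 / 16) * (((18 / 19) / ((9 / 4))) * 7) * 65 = -27300 / 19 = -1436.84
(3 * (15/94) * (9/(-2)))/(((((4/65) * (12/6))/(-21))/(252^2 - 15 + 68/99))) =386085547575/16544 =23336892.38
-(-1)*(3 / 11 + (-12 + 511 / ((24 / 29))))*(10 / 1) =799565 / 132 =6057.31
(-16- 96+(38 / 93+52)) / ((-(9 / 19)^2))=2000662 / 7533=265.59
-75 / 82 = -0.91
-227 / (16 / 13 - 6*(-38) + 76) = -2951 / 3968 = -0.74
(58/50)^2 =841/625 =1.35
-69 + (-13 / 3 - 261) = -334.33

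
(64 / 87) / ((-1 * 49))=-64 / 4263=-0.02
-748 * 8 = -5984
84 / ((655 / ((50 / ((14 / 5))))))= 2.29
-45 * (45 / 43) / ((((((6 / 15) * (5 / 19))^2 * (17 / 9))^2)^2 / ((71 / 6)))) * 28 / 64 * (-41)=1532649555768089954475 / 29420773376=52094128736.21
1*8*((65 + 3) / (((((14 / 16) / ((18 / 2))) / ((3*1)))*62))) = 58752 / 217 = 270.75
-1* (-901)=901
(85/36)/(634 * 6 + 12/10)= 0.00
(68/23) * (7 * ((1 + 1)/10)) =476/115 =4.14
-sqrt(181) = -13.45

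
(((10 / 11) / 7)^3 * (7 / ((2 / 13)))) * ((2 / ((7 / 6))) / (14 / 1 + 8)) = 39000 / 5021863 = 0.01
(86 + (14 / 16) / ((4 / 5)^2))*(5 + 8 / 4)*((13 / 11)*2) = 1017653 / 704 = 1445.53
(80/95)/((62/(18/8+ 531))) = 4266/589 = 7.24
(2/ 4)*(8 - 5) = 1.50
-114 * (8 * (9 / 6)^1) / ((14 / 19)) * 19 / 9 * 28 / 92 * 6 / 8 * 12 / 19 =-12996 / 23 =-565.04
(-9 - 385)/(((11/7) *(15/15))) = -2758/11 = -250.73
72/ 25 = 2.88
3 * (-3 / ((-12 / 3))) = 9 / 4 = 2.25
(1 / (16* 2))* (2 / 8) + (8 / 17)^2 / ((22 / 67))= 277611 / 406912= 0.68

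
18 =18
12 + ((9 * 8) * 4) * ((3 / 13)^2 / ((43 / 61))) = 33.76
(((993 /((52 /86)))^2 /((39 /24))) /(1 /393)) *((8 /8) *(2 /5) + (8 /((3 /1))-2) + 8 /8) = 14808067769322 /10985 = 1348026196.57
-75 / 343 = -0.22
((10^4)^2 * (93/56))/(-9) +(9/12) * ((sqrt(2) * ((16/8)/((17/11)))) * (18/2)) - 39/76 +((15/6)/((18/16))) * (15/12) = -18452366.33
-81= -81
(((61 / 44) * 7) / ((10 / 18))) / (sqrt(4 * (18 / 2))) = 1281 / 440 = 2.91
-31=-31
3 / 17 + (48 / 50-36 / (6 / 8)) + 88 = 17483 / 425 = 41.14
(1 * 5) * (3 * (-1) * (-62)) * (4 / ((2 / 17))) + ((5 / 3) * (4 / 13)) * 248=1238140 / 39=31747.18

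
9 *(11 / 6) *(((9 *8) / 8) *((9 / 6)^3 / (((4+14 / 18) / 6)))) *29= 6278877 / 344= 18252.55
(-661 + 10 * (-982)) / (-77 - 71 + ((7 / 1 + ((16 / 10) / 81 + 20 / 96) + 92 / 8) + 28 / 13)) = 441459720 / 5354213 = 82.45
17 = 17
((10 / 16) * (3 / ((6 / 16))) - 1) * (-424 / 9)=-1696 / 9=-188.44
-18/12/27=-1/18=-0.06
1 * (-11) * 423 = -4653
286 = 286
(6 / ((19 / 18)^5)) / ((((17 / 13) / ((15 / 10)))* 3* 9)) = 8188128 / 42093683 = 0.19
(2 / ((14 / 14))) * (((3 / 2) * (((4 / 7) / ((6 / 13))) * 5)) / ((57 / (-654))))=-28340 / 133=-213.08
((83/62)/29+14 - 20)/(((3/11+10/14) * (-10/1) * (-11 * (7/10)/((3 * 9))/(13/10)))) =-751491/273296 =-2.75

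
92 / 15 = 6.13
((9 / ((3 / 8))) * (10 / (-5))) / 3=-16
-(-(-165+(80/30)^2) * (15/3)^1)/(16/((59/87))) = -14455/432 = -33.46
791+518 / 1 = 1309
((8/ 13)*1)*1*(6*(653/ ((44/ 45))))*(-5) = -1763100/ 143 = -12329.37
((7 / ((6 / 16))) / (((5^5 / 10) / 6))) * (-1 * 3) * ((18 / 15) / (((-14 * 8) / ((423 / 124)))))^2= -4831083 / 3363500000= -0.00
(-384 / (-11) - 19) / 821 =175 / 9031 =0.02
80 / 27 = 2.96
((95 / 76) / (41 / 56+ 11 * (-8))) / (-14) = 5 / 4887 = 0.00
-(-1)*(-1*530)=-530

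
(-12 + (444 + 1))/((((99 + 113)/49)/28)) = 148519/53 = 2802.25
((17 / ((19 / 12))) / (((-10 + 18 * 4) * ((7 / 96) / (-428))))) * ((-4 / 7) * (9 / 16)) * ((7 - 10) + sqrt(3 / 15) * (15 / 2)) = -28289088 / 28861 + 14144544 * sqrt(5) / 28861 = 115.70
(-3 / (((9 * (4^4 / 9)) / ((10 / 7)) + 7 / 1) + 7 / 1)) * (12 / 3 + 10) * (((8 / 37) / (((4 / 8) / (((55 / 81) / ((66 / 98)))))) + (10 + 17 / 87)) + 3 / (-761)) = -10543621210 / 4563714717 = -2.31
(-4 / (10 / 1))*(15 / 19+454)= -17282 / 95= -181.92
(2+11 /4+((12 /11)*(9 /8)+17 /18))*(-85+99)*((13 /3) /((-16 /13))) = -3242603 /9504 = -341.18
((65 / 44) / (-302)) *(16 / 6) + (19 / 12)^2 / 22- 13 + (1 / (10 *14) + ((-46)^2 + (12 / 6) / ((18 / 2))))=3912867373 / 1860320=2103.33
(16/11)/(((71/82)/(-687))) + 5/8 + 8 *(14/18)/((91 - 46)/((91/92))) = -67123819853/58200120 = -1153.33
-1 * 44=-44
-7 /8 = -0.88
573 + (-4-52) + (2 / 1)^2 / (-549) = 283829 / 549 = 516.99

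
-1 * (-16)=16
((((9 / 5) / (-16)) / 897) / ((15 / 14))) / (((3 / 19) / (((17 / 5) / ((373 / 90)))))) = -6783 / 11152700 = -0.00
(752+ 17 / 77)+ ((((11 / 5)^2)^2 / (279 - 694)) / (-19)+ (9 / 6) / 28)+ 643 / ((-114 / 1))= 6799753553443 / 9107175000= 746.64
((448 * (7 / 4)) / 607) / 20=196 / 3035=0.06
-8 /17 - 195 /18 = -1153 /102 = -11.30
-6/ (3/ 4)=-8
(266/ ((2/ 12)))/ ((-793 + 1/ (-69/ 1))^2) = 1899639/ 748514881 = 0.00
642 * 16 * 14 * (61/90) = 97469.87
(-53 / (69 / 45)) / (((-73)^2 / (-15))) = 11925 / 122567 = 0.10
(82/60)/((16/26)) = 2.22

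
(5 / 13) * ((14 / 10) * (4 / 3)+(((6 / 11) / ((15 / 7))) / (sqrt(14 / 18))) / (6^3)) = sqrt(7) / 5148+28 / 39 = 0.72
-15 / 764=-0.02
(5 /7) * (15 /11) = 75 /77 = 0.97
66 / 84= 11 / 14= 0.79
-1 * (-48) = 48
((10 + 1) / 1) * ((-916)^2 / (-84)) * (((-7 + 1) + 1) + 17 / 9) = 9229616 / 27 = 341837.63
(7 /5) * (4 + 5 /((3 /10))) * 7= 3038 /15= 202.53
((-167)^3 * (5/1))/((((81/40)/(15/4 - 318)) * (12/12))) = 97573849850/27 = 3613846290.74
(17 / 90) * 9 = 17 / 10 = 1.70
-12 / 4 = -3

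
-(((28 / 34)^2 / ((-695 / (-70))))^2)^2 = -56693912375296 / 2604057514488796081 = -0.00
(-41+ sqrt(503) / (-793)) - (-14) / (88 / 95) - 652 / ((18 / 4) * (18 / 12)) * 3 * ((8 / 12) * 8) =-1866785 / 1188 - sqrt(503) / 793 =-1571.40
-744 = -744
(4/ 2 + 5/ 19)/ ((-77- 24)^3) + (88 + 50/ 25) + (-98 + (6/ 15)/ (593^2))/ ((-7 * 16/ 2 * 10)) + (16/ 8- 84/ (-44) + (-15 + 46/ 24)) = 12880364636660899079/ 159015364445576100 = 81.00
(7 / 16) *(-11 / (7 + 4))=-7 / 16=-0.44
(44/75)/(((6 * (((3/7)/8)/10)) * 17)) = 2464/2295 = 1.07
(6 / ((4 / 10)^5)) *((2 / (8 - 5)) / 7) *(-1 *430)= -671875 / 28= -23995.54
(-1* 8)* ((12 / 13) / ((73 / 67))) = -6432 / 949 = -6.78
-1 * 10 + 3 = -7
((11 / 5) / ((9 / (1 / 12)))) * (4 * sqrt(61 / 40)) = 11 * sqrt(610) / 2700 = 0.10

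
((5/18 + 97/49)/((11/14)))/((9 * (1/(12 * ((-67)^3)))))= -217752412/189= -1152129.16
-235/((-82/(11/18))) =2585/1476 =1.75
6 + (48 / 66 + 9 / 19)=1505 / 209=7.20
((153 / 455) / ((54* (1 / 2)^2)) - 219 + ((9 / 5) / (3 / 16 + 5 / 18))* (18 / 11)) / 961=-213921493 / 966770805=-0.22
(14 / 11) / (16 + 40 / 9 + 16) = 63 / 1804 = 0.03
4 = 4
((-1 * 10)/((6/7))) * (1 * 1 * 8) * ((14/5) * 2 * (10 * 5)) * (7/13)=-548800/39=-14071.79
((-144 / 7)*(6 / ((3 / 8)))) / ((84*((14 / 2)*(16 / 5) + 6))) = -480 / 3479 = -0.14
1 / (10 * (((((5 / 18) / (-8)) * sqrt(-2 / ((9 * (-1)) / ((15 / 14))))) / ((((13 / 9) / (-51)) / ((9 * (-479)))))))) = -104 * sqrt(105) / 27482625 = -0.00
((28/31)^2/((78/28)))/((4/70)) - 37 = -1194643/37479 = -31.87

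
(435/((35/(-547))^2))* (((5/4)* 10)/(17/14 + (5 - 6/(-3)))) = 26031183/161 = 161684.37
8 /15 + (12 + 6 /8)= 797 /60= 13.28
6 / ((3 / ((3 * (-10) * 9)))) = -540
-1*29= -29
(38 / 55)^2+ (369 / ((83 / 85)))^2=2975893703341 / 20839225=142802.51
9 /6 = 3 /2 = 1.50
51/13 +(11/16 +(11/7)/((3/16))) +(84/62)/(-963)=188209415/14488656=12.99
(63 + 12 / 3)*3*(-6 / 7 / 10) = -603 / 35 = -17.23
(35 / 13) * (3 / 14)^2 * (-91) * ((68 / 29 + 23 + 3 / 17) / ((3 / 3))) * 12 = -1698570 / 493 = -3445.38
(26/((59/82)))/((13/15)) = 2460/59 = 41.69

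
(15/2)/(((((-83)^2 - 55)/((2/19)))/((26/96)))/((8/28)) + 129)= 65/7272494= 0.00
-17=-17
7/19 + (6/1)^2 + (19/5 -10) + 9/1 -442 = -38269/95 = -402.83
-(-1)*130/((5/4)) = 104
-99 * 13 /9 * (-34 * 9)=43758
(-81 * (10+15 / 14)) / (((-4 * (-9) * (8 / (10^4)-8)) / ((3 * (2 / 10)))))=58125 / 31108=1.87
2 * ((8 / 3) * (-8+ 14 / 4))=-24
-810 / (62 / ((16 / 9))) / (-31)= 720 / 961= 0.75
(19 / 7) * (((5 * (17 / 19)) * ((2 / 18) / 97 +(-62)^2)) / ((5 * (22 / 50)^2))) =35655513125 / 739431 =48220.20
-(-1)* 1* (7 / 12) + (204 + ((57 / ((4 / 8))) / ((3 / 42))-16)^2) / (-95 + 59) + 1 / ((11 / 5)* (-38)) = -521785937 / 7524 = -69349.54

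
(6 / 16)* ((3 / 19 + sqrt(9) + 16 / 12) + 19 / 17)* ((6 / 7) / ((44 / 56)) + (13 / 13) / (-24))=1505495 / 682176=2.21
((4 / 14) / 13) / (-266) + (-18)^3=-70584697 / 12103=-5832.00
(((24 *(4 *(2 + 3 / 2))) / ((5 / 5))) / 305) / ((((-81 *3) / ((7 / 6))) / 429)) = -56056 / 24705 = -2.27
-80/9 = -8.89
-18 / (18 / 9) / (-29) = 9 / 29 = 0.31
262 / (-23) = -262 / 23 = -11.39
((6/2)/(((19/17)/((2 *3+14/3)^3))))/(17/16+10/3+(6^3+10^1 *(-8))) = 8912896/384123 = 23.20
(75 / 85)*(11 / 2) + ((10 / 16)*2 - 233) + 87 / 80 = -307101 / 1360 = -225.81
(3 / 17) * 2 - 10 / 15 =-16 / 51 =-0.31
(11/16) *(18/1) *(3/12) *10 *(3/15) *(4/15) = 33/20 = 1.65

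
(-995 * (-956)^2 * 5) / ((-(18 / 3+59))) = 909366320 / 13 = 69951255.38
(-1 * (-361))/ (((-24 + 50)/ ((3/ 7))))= 5.95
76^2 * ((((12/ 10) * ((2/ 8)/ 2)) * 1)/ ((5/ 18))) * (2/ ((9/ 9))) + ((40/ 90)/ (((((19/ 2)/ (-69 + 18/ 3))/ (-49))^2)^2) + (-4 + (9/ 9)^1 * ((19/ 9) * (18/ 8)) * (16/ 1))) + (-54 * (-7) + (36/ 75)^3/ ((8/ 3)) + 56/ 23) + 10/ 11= 4955302427.76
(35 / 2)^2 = 306.25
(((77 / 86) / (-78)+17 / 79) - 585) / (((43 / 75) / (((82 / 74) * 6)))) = -952949471025 / 140520302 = -6781.58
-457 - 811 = -1268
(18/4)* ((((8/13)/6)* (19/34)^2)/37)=1083/278018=0.00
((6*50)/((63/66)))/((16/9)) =2475/14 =176.79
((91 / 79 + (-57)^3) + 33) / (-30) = 14627549 / 2370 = 6171.96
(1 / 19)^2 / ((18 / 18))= 0.00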